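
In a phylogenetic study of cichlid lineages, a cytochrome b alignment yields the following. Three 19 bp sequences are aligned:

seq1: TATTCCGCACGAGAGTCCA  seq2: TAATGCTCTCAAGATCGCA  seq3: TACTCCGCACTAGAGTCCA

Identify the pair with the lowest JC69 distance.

seq1–seq2: 8/19 differ, p = 0.421, d = 0.618.
seq1–seq3: 2/19 differ, p = 0.105, d = 0.113.
seq2–seq3: 8/19 differ, p = 0.421, d = 0.618.
The smallest distance is between seq1 and seq3.

seq1 and seq3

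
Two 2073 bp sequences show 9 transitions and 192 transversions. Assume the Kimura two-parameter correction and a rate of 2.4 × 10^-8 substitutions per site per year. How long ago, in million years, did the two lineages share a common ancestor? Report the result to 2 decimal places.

2.18

P = 9/2073 ≈ 0.004342 and Q = 192/2073 ≈ 0.092619.
Under the Kimura two-parameter model, d = −½ ln(1 − 2P − Q) − ¼ ln(1 − 2Q).
1 − 2P − Q = 0.898697, giving −½ ln(0.898697) = 0.053405.
1 − 2Q = 0.814762, giving −¼ ln(0.814762) = 0.051215.
d = 0.053405 + 0.051215 = 0.104620.
Under a molecular clock d = 2μt, so t = d/(2μ) = 0.104620 / (2 × 2.4 × 10^-8) = 2.18 million years.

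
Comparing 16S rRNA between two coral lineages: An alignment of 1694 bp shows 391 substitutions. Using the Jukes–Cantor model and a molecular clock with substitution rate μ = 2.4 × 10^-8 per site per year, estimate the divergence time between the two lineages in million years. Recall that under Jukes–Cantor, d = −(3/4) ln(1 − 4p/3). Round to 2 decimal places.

5.75

p = 391/1694 ≈ 0.230815.
d = −(3/4) ln(1 − 4p/3) = −0.75 ln(1 − 0.307753) = −0.75 ln(0.692247)
  = −0.75 × (-0.367812) = 0.275859 substitutions/site.
Under a molecular clock d = 2μt, so t = d/(2μ) = 0.275859 / (2 × 2.4 × 10^-8) = 5.75 million years.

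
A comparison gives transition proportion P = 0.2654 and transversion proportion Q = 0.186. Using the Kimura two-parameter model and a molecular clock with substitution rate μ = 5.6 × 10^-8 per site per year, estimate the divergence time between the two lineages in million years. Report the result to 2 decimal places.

6.67

Under the Kimura two-parameter model, d = −½ ln(1 − 2P − Q) − ¼ ln(1 − 2Q).
1 − 2P − Q = 0.2832, giving −½ ln(0.2832) = 0.630801.
1 − 2Q = 0.628, giving −¼ ln(0.628) = 0.116304.
d = 0.630801 + 0.116304 = 0.747105.
Under a molecular clock d = 2μt, so t = d/(2μ) = 0.747105 / (2 × 5.6 × 10^-8) = 6.67 million years.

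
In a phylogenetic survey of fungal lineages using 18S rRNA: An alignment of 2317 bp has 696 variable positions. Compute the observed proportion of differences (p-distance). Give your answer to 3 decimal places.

p = 696/2317 = 0.300388… ≈ 0.300 (to 3 d.p.).

0.300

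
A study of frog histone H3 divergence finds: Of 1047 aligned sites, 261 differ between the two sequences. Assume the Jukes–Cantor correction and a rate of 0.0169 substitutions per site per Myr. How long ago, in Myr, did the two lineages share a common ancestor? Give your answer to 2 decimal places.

8.97

p = 261/1047 ≈ 0.249284.
d = −(3/4) ln(1 − 4p/3) = −0.75 ln(1 − 0.332379) = −0.75 ln(0.667621)
  = −0.75 × (-0.404035) = 0.303026 substitutions/site.
Under a molecular clock d = 2μt, so t = d/(2μ) = 0.303026 / (2 × 0.0169) = 8.97 Myr.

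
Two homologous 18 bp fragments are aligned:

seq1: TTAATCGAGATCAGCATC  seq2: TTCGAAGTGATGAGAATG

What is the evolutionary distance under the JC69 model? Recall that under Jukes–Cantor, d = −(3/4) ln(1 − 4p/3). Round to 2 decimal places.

0.67

The sequences differ at 8 of 18 sites (3, 4, 5, 6, 8, 12, 15, 18), so p = 8/18 ≈ 0.444444.
d = −(3/4) ln(1 − 4p/3) = −0.75 ln(1 − 0.592592) = −0.75 ln(0.407408)
  = −0.75 × (-0.897940) = 0.673455 substitutions/site.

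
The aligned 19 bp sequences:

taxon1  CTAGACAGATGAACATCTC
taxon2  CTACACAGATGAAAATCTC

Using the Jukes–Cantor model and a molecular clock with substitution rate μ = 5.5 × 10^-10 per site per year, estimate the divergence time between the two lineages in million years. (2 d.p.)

103.11

The sequences differ at 2 of 19 sites (4, 14), so p = 2/19 ≈ 0.105263.
d = −(3/4) ln(1 − 4p/3) = −0.75 ln(1 − 0.140351) = −0.75 ln(0.859649)
  = −0.75 × (-0.151231) = 0.113423 substitutions/site.
Under a molecular clock d = 2μt, so t = d/(2μ) = 0.113423 / (2 × 5.5 × 10^-10) = 103.11 million years.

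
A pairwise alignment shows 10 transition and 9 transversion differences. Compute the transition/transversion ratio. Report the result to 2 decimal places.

R = 10/9 = 1.111111… ≈ 1.11 (to 2 d.p.).

1.11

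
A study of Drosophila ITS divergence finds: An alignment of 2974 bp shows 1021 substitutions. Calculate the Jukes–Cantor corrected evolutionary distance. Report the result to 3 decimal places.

0.459

p = 1021/2974 ≈ 0.343309.
d = −(3/4) ln(1 − 4p/3) = −0.75 ln(1 − 0.457745) = −0.75 ln(0.542255)
  = −0.75 × (-0.612019) = 0.459014 substitutions/site.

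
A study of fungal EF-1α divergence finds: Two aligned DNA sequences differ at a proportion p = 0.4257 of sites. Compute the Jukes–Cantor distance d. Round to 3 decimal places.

0.629

d = −(3/4) ln(1 − 4p/3) = −0.75 ln(1 − 0.5676) = −0.75 ln(0.4324)
  = −0.75 × (-0.838404) = 0.628803 substitutions/site.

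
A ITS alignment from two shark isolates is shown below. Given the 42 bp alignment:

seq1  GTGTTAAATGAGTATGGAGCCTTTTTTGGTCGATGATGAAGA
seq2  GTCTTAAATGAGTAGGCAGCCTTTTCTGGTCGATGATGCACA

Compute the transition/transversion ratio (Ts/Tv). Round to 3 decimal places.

0.200

Transitions are A↔G and C↔T; transversions are all other mismatches.
Transitions: 1. Transversions: 5.
R = 1/5 = 0.200.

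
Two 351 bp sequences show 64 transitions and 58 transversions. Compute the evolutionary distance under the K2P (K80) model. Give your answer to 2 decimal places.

0.48

P = 64/351 ≈ 0.182336 and Q = 58/351 ≈ 0.165242.
Under the Kimura two-parameter model, d = −½ ln(1 − 2P − Q) − ¼ ln(1 − 2Q).
1 − 2P − Q = 0.470086, giving −½ ln(0.470086) = 0.377420.
1 − 2Q = 0.669516, giving −¼ ln(0.669516) = 0.100300.
d = 0.377420 + 0.100300 = 0.477720.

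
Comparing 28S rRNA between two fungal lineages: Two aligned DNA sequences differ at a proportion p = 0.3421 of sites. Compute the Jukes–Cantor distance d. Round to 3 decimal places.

d = −(3/4) ln(1 − 4p/3) = −0.75 ln(1 − 0.456133) = −0.75 ln(0.543867)
  = −0.75 × (-0.609051) = 0.456788 substitutions/site.

0.457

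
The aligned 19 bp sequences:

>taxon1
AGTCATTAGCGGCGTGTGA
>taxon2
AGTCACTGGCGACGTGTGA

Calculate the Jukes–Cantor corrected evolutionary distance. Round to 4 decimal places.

The sequences differ at 3 of 19 sites (6, 8, 12), so p = 3/19 ≈ 0.157895.
d = −(3/4) ln(1 − 4p/3) = −0.75 ln(1 − 0.210527) = −0.75 ln(0.789473)
  = −0.75 × (-0.236390) = 0.177293 substitutions/site.

0.1773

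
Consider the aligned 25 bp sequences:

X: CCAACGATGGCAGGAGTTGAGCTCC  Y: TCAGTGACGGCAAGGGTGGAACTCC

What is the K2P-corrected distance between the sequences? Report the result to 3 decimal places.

Of 25 sites, 7 differences are transitions and 1 are transversions, so P = 7/25 = 0.28 and Q = 1/25 = 0.04.
Under the Kimura two-parameter model, d = −½ ln(1 − 2P − Q) − ¼ ln(1 − 2Q).
1 − 2P − Q = 0.4, giving −½ ln(0.4) = 0.458145.
1 − 2Q = 0.92, giving −¼ ln(0.92) = 0.020845.
d = 0.458145 + 0.020845 = 0.478990.

0.479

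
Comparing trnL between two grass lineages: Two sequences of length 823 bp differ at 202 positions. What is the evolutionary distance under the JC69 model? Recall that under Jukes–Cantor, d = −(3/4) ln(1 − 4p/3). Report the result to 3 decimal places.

p = 202/823 ≈ 0.245443.
d = −(3/4) ln(1 − 4p/3) = −0.75 ln(1 − 0.327257) = −0.75 ln(0.672743)
  = −0.75 × (-0.396392) = 0.297294 substitutions/site.

0.297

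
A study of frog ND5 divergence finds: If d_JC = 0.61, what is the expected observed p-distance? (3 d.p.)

0.417

p = (3/4)(1 − e^(−4d/3)) = 0.75 × (1 − e^(-0.813333)) = 0.75 × (1 − 0.443378) = 0.417467.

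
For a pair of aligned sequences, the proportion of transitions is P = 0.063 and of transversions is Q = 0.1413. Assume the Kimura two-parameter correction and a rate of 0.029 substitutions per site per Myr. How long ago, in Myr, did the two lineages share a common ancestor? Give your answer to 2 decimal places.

Under the Kimura two-parameter model, d = −½ ln(1 − 2P − Q) − ¼ ln(1 − 2Q).
1 − 2P − Q = 0.7327, giving −½ ln(0.7327) = 0.155509.
1 − 2Q = 0.7174, giving −¼ ln(0.7174) = 0.083030.
d = 0.155509 + 0.083030 = 0.238539.
Under a molecular clock d = 2μt, so t = d/(2μ) = 0.238539 / (2 × 0.029) = 4.11 Myr.

4.11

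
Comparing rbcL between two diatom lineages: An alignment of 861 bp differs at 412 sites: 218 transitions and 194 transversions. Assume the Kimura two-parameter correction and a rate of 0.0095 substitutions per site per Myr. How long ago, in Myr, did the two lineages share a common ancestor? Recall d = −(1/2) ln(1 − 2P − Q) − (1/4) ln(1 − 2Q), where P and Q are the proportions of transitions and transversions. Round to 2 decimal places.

P = 218/861 ≈ 0.253194 and Q = 194/861 ≈ 0.225319.
Under the Kimura two-parameter model, d = −½ ln(1 − 2P − Q) − ¼ ln(1 − 2Q).
1 − 2P − Q = 0.268293, giving −½ ln(0.268293) = 0.657838.
1 − 2Q = 0.549362, giving −¼ ln(0.549362) = 0.149749.
d = 0.657838 + 0.149749 = 0.807587.
Under a molecular clock d = 2μt, so t = d/(2μ) = 0.807587 / (2 × 0.0095) = 42.50 Myr.

42.50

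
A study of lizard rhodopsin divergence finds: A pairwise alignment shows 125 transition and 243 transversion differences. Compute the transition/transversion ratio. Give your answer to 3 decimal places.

0.514

R = 125/243 = 0.514403… ≈ 0.514 (to 3 d.p.).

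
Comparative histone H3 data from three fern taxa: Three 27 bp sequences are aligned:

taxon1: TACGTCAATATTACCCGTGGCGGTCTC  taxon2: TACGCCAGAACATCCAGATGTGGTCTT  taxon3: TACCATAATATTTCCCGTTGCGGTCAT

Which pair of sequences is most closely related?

taxon1–taxon2: 11/27 differ, p = 0.407, d = 0.588.
taxon1–taxon3: 7/27 differ, p = 0.259, d = 0.318.
taxon2–taxon3: 11/27 differ, p = 0.407, d = 0.588.
The smallest distance is between taxon1 and taxon3.

taxon1 and taxon3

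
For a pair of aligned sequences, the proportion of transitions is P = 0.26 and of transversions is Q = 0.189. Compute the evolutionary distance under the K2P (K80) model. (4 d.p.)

0.7359

Under the Kimura two-parameter model, d = −½ ln(1 − 2P − Q) − ¼ ln(1 − 2Q).
1 − 2P − Q = 0.291, giving −½ ln(0.291) = 0.617216.
1 − 2Q = 0.622, giving −¼ ln(0.622) = 0.118704.
d = 0.617216 + 0.118704 = 0.735920.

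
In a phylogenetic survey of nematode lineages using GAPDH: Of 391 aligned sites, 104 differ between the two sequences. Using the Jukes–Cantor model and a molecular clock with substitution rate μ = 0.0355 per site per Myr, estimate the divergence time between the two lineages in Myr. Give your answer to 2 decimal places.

4.63

p = 104/391 ≈ 0.265985.
d = −(3/4) ln(1 − 4p/3) = −0.75 ln(1 − 0.354647) = −0.75 ln(0.645353)
  = −0.75 × (-0.437958) = 0.328469 substitutions/site.
Under a molecular clock d = 2μt, so t = d/(2μ) = 0.328469 / (2 × 0.0355) = 4.63 Myr.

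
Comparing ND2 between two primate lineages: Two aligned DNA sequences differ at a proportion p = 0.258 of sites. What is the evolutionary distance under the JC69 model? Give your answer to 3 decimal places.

0.316

d = −(3/4) ln(1 − 4p/3) = −0.75 ln(1 − 0.344) = −0.75 ln(0.656)
  = −0.75 × (-0.421594) = 0.316196 substitutions/site.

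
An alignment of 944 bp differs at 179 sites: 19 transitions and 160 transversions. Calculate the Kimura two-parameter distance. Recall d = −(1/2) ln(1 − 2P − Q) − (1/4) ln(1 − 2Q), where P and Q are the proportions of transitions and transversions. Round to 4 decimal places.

0.2212

P = 19/944 ≈ 0.020127 and Q = 160/944 ≈ 0.169492.
Under the Kimura two-parameter model, d = −½ ln(1 − 2P − Q) − ¼ ln(1 − 2Q).
1 − 2P − Q = 0.790254, giving −½ ln(0.790254) = 0.117700.
1 − 2Q = 0.661016, giving −¼ ln(0.661016) = 0.103494.
d = 0.117700 + 0.103494 = 0.221194.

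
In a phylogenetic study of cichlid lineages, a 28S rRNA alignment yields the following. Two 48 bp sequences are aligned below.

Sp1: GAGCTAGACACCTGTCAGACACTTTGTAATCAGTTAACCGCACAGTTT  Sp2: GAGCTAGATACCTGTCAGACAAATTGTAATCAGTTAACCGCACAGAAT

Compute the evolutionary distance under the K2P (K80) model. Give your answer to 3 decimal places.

Of 48 sites, 1 differences are transitions and 4 are transversions, so P = 1/48 ≈ 0.020833 and Q = 4/48 ≈ 0.083333.
Under the Kimura two-parameter model, d = −½ ln(1 − 2P − Q) − ¼ ln(1 − 2Q).
1 − 2P − Q = 0.875001, giving −½ ln(0.875001) = 0.066765.
1 − 2Q = 0.833334, giving −¼ ln(0.833334) = 0.045580.
d = 0.066765 + 0.045580 = 0.112345.

0.112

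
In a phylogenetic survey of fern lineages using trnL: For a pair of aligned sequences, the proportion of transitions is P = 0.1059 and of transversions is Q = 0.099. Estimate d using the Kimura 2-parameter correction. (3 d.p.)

0.241

Under the Kimura two-parameter model, d = −½ ln(1 − 2P − Q) − ¼ ln(1 − 2Q).
1 − 2P − Q = 0.6892, giving −½ ln(0.6892) = 0.186112.
1 − 2Q = 0.802, giving −¼ ln(0.802) = 0.055162.
d = 0.186112 + 0.055162 = 0.241274.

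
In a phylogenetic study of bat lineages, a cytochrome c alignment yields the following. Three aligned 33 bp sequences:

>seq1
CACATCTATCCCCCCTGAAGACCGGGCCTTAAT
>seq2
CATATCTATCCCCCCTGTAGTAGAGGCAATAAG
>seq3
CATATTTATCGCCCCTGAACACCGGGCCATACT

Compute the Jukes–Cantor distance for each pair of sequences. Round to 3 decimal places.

d(seq1,seq2) = 0.339, d(seq1,seq3) = 0.208, d(seq2,seq3) = 0.441

seq1–seq2: 9/33 sites differ → p ≈ 0.272727, d = −0.75 ln(1 − 0.363636) = 0.338988 ≈ 0.339.
seq1–seq3: 6/33 sites differ → p ≈ 0.181818, d = −0.75 ln(1 − 0.242424) = 0.208224 ≈ 0.208.
seq2–seq3: 11/33 sites differ → p ≈ 0.333333, d = −0.75 ln(1 − 0.444444) = 0.440839 ≈ 0.441.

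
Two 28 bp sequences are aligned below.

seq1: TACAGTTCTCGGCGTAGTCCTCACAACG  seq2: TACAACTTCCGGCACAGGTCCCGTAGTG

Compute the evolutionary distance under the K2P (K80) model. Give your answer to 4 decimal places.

Of 28 sites, 12 differences are transitions and 1 are transversions, so P = 12/28 ≈ 0.428571 and Q = 1/28 ≈ 0.035714.
Under the Kimura two-parameter model, d = −½ ln(1 − 2P − Q) − ¼ ln(1 − 2Q).
1 − 2P − Q = 0.107144, giving −½ ln(0.107144) = 1.116791.
1 − 2Q = 0.928572, giving −¼ ln(0.928572) = 0.018527.
d = 1.116791 + 0.018527 = 1.135318.

1.1353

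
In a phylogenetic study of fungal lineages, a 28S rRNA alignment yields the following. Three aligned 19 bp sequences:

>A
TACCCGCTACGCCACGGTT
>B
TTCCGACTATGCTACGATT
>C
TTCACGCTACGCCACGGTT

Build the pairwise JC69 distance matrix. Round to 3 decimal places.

A–B: 6/19 sites differ → p ≈ 0.315789, d = −0.75 ln(1 − 0.421052) = 0.409907 ≈ 0.410.
A–C: 2/19 sites differ → p ≈ 0.105263, d = −0.75 ln(1 − 0.140351) = 0.113423 ≈ 0.113.
B–C: 6/19 sites differ → p ≈ 0.315789, d = −0.75 ln(1 − 0.421052) = 0.409907 ≈ 0.410.

d(A,B) = 0.410, d(A,C) = 0.113, d(B,C) = 0.410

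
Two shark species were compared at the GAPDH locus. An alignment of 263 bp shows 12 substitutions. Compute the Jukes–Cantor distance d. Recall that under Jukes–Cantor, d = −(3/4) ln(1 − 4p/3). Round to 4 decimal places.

p = 12/263 ≈ 0.045627.
d = −(3/4) ln(1 − 4p/3) = −0.75 ln(1 − 0.060836) = −0.75 ln(0.939164)
  = −0.75 × (-0.062765) = 0.047074 substitutions/site.

0.0471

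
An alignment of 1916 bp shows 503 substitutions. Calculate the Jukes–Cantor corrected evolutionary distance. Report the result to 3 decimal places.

0.323

p = 503/1916 ≈ 0.262526.
d = −(3/4) ln(1 − 4p/3) = −0.75 ln(1 − 0.350035) = −0.75 ln(0.649965)
  = −0.75 × (-0.430837) = 0.323128 substitutions/site.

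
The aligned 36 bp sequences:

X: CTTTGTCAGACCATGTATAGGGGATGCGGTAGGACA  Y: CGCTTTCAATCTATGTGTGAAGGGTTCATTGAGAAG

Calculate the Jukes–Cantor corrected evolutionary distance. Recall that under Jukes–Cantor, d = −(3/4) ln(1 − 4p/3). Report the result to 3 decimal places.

0.824

The sequences differ at 18 of 36 sites, so p = 18/36 = 0.5.
d = −(3/4) ln(1 − 4p/3) = −0.75 ln(1 − 0.666667) = −0.75 ln(0.333333)
  = −0.75 × (-1.098613) = 0.823960 substitutions/site.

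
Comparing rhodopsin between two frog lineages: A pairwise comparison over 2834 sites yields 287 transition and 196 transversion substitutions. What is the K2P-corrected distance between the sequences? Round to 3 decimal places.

0.196

P = 287/2834 ≈ 0.10127 and Q = 196/2834 ≈ 0.06916.
Under the Kimura two-parameter model, d = −½ ln(1 − 2P − Q) − ¼ ln(1 − 2Q).
1 − 2P − Q = 0.7283, giving −½ ln(0.7283) = 0.158521.
1 − 2Q = 0.86168, giving −¼ ln(0.86168) = 0.037218.
d = 0.158521 + 0.037218 = 0.195739.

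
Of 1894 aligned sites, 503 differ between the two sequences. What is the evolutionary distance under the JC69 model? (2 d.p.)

0.33

p = 503/1894 ≈ 0.265576.
d = −(3/4) ln(1 − 4p/3) = −0.75 ln(1 − 0.354101) = −0.75 ln(0.645899)
  = −0.75 × (-0.437112) = 0.327834 substitutions/site.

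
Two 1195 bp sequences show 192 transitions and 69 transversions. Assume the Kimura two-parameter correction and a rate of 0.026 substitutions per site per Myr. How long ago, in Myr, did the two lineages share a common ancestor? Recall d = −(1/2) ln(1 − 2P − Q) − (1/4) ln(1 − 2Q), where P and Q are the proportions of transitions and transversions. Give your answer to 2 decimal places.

5.17

P = 192/1195 ≈ 0.160669 and Q = 69/1195 ≈ 0.057741.
Under the Kimura two-parameter model, d = −½ ln(1 − 2P − Q) − ¼ ln(1 − 2Q).
1 − 2P − Q = 0.620921, giving −½ ln(0.620921) = 0.238276.
1 − 2Q = 0.884518, giving −¼ ln(0.884518) = 0.030678.
d = 0.238276 + 0.030678 = 0.268954.
Under a molecular clock d = 2μt, so t = d/(2μ) = 0.268954 / (2 × 0.026) = 5.17 Myr.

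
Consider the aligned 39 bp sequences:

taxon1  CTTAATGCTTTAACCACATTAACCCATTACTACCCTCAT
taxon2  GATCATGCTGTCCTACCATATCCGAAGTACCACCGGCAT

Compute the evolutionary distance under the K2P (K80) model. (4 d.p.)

Of 39 sites, 2 differences are transitions and 16 are transversions, so P = 2/39 ≈ 0.051282 and Q = 16/39 ≈ 0.410256.
Under the Kimura two-parameter model, d = −½ ln(1 − 2P − Q) − ¼ ln(1 − 2Q).
1 − 2P − Q = 0.48718, giving −½ ln(0.48718) = 0.359561.
1 − 2Q = 0.179488, giving −¼ ln(0.179488) = 0.429412.
d = 0.359561 + 0.429412 = 0.788973.

0.7890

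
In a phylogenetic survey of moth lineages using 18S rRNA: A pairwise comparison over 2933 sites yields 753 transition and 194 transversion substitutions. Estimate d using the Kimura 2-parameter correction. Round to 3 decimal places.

0.469

P = 753/2933 ≈ 0.256734 and Q = 194/2933 ≈ 0.066144.
Under the Kimura two-parameter model, d = −½ ln(1 − 2P − Q) − ¼ ln(1 − 2Q).
1 − 2P − Q = 0.420388, giving −½ ln(0.420388) = 0.433289.
1 − 2Q = 0.867712, giving −¼ ln(0.867712) = 0.035474.
d = 0.433289 + 0.035474 = 0.468763.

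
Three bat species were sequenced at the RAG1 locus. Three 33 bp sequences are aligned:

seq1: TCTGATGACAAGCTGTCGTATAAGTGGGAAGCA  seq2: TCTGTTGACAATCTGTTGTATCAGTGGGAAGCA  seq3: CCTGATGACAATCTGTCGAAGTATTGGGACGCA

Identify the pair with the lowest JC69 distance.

seq1–seq2: 4/33 differ, p = 0.121, d = 0.132.
seq1–seq3: 7/33 differ, p = 0.212, d = 0.249.
seq2–seq3: 8/33 differ, p = 0.242, d = 0.293.
The smallest distance is between seq1 and seq2.

seq1 and seq2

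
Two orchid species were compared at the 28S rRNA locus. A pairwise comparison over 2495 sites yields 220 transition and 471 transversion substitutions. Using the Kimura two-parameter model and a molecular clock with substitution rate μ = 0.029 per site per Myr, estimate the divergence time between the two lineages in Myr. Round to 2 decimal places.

5.96

P = 220/2495 ≈ 0.088176 and Q = 471/2495 ≈ 0.188778.
Under the Kimura two-parameter model, d = −½ ln(1 − 2P − Q) − ¼ ln(1 − 2Q).
1 − 2P − Q = 0.63487, giving −½ ln(0.63487) = 0.227168.
1 − 2Q = 0.622444, giving −¼ ln(0.622444) = 0.118525.
d = 0.227168 + 0.118525 = 0.345693.
Under a molecular clock d = 2μt, so t = d/(2μ) = 0.345693 / (2 × 0.029) = 5.96 Myr.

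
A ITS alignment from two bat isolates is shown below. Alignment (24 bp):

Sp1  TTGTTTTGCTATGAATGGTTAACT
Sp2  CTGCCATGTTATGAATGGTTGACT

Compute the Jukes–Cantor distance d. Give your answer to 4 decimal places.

The sequences differ at 6 of 24 sites (1, 4, 5, 6, 9, 21), so p = 6/24 = 0.25.
d = −(3/4) ln(1 − 4p/3) = −0.75 ln(1 − 0.333333) = −0.75 ln(0.666667)
  = −0.75 × (-0.405465) = 0.304099 substitutions/site.

0.3041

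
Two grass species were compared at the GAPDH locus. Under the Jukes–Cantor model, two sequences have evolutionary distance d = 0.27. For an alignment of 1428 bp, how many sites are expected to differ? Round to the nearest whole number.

Invert JC69: p = (3/4)(1 − e^(−4d/3)) = 0.75 × (1 − e^(-0.36)) = 0.75 × (1 − 0.697676) = 0.226743.
Expected differing sites = pL ≈ 0.226743 × 1428 = 323.789004 ≈ 324.

324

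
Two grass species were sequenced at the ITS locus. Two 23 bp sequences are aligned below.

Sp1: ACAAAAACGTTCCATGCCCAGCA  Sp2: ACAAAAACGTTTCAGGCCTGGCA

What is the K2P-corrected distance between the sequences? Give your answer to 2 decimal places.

0.20

Of 23 sites, 3 differences are transitions and 1 are transversions, so P = 3/23 ≈ 0.130435 and Q = 1/23 ≈ 0.043478.
Under the Kimura two-parameter model, d = −½ ln(1 − 2P − Q) − ¼ ln(1 − 2Q).
1 − 2P − Q = 0.695652, giving −½ ln(0.695652) = 0.181453.
1 − 2Q = 0.913044, giving −¼ ln(0.913044) = 0.022743.
d = 0.181453 + 0.022743 = 0.204196.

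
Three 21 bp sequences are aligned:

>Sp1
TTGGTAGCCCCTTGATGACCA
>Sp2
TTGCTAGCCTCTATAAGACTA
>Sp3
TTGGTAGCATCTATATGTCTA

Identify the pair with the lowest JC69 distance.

Sp2 and Sp3

Sp1–Sp2: 6/21 differ, p = 0.286, d = 0.360.
Sp1–Sp3: 6/21 differ, p = 0.286, d = 0.360.
Sp2–Sp3: 4/21 differ, p = 0.190, d = 0.220.
The smallest distance is between Sp2 and Sp3.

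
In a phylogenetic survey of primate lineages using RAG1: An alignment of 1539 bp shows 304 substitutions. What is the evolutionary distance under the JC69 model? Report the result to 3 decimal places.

0.229

p = 304/1539 ≈ 0.197531.
d = −(3/4) ln(1 − 4p/3) = −0.75 ln(1 − 0.263375) = −0.75 ln(0.736625)
  = −0.75 × (-0.305676) = 0.229257 substitutions/site.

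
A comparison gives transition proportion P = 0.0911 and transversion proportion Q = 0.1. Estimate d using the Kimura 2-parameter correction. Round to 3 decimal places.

Under the Kimura two-parameter model, d = −½ ln(1 − 2P − Q) − ¼ ln(1 − 2Q).
1 − 2P − Q = 0.7178, giving −½ ln(0.7178) = 0.165782.
1 − 2Q = 0.8, giving −¼ ln(0.8) = 0.055786.
d = 0.165782 + 0.055786 = 0.221568.

0.222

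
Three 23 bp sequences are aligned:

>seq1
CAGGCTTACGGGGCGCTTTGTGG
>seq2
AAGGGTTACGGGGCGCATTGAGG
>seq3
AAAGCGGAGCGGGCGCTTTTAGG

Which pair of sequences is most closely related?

seq1–seq2: 4/23 differ, p = 0.174, d = 0.198.
seq1–seq3: 8/23 differ, p = 0.348, d = 0.467.
seq2–seq3: 8/23 differ, p = 0.348, d = 0.467.
The smallest distance is between seq1 and seq2.

seq1 and seq2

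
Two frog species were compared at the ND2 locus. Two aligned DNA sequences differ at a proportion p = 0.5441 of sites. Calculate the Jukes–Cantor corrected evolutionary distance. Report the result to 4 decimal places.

0.9695

d = −(3/4) ln(1 − 4p/3) = −0.75 ln(1 − 0.725467) = −0.75 ln(0.274533)
  = −0.75 × (-1.292684) = 0.969513 substitutions/site.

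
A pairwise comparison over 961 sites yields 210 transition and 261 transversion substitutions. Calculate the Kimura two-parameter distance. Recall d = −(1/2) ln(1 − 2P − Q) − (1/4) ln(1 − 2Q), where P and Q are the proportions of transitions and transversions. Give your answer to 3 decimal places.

0.812

P = 210/961 ≈ 0.218522 and Q = 261/961 ≈ 0.271592.
Under the Kimura two-parameter model, d = −½ ln(1 − 2P − Q) − ¼ ln(1 − 2Q).
1 − 2P − Q = 0.291364, giving −½ ln(0.291364) = 0.616591.
1 − 2Q = 0.456816, giving −¼ ln(0.456816) = 0.195869.
d = 0.616591 + 0.195869 = 0.812460.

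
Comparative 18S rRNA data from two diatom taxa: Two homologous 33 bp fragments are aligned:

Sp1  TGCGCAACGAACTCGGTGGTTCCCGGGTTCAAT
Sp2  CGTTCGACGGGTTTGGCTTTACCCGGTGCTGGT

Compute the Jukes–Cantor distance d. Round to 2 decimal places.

The sequences differ at 18 of 33 sites, so p = 18/33 ≈ 0.545455.
d = −(3/4) ln(1 − 4p/3) = −0.75 ln(1 − 0.727273) = −0.75 ln(0.272727)
  = −0.75 × (-1.299284) = 0.974463 substitutions/site.

0.97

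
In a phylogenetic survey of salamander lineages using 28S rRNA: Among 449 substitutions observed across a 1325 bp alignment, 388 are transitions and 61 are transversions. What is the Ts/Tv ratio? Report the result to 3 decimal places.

R = 388/61 = 6.360655… ≈ 6.361 (to 3 d.p.).

6.361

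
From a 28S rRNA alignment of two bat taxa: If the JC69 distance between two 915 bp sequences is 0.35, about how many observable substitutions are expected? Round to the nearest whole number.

Invert JC69: p = (3/4)(1 − e^(−4d/3)) = 0.75 × (1 − e^(-0.466667)) = 0.75 × (1 − 0.627089) = 0.279683.
Expected differing sites = pL ≈ 0.279683 × 915 = 255.909945 ≈ 256.

256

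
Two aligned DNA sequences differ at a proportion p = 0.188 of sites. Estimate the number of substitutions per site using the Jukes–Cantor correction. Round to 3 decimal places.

0.216

d = −(3/4) ln(1 − 4p/3) = −0.75 ln(1 − 0.250667) = −0.75 ln(0.749333)
  = −0.75 × (-0.288572) = 0.216429 substitutions/site.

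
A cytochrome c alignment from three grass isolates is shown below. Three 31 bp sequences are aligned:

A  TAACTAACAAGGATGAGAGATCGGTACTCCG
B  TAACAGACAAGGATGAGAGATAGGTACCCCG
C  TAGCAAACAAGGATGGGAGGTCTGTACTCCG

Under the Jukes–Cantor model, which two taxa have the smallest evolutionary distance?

A–B: 4/31 differ, p = 0.129, d = 0.142.
A–C: 5/31 differ, p = 0.161, d = 0.182.
B–C: 7/31 differ, p = 0.226, d = 0.269.
The smallest distance is between A and B.

A and B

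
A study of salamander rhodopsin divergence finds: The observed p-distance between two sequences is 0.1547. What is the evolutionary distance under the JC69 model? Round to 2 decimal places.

0.17

d = −(3/4) ln(1 − 4p/3) = −0.75 ln(1 − 0.206267) = −0.75 ln(0.793733)
  = −0.75 × (-0.231008) = 0.173256 substitutions/site.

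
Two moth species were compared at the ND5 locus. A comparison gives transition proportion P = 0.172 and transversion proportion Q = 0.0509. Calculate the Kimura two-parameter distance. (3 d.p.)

0.278

Under the Kimura two-parameter model, d = −½ ln(1 − 2P − Q) − ¼ ln(1 − 2Q).
1 − 2P − Q = 0.6051, giving −½ ln(0.6051) = 0.251181.
1 − 2Q = 0.8982, giving −¼ ln(0.8982) = 0.026841.
d = 0.251181 + 0.026841 = 0.278022.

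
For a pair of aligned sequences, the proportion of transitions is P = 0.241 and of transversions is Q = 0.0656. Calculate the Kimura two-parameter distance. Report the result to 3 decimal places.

Under the Kimura two-parameter model, d = −½ ln(1 − 2P − Q) − ¼ ln(1 − 2Q).
1 − 2P − Q = 0.4524, giving −½ ln(0.4524) = 0.396594.
1 − 2Q = 0.8688, giving −¼ ln(0.8688) = 0.035161.
d = 0.396594 + 0.035161 = 0.431755.

0.432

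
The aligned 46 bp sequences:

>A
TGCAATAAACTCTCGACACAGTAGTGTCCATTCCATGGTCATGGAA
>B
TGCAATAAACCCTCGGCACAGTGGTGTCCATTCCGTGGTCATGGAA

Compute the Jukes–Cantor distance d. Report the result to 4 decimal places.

0.0924

The sequences differ at 4 of 46 sites (11, 16, 23, 35), so p = 4/46 ≈ 0.086957.
d = −(3/4) ln(1 − 4p/3) = −0.75 ln(1 − 0.115943) = −0.75 ln(0.884057)
  = −0.75 × (-0.123234) = 0.092426 substitutions/site.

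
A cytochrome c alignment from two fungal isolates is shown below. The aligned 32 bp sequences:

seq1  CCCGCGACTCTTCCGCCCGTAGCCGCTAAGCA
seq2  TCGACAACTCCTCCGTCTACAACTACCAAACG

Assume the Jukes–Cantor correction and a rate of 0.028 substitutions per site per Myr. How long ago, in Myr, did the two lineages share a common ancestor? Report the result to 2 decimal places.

13.14

The sequences differ at 15 of 32 sites, so p = 15/32 = 0.46875.
d = −(3/4) ln(1 − 4p/3) = −0.75 ln(1 − 0.625) = −0.75 ln(0.375)
  = −0.75 × (-0.980829) = 0.735622 substitutions/site.
Under a molecular clock d = 2μt, so t = d/(2μ) = 0.735622 / (2 × 0.028) = 13.14 Myr.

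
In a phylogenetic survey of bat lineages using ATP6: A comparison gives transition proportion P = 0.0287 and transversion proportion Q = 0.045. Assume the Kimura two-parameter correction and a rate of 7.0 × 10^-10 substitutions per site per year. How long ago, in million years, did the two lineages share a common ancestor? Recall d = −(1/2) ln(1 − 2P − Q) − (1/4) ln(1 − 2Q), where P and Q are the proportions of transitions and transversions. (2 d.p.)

55.42

Under the Kimura two-parameter model, d = −½ ln(1 − 2P − Q) − ¼ ln(1 − 2Q).
1 − 2P − Q = 0.8976, giving −½ ln(0.8976) = 0.054015.
1 − 2Q = 0.91, giving −¼ ln(0.91) = 0.023578.
d = 0.054015 + 0.023578 = 0.077593.
Under a molecular clock d = 2μt, so t = d/(2μ) = 0.077593 / (2 × 7.0 × 10^-10) = 55.42 million years.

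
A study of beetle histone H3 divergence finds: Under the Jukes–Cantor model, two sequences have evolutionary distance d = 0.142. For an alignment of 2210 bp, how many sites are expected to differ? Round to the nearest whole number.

Invert JC69: p = (3/4)(1 − e^(−4d/3)) = 0.75 × (1 − e^(-0.189333)) = 0.75 × (1 − 0.827511) = 0.129367.
Expected differing sites = pL ≈ 0.129367 × 2210 = 285.90107 ≈ 286.

286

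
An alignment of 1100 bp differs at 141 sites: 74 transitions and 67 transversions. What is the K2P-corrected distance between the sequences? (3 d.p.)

0.141

P = 74/1100 ≈ 0.067273 and Q = 67/1100 ≈ 0.060909.
Under the Kimura two-parameter model, d = −½ ln(1 − 2P − Q) − ¼ ln(1 − 2Q).
1 − 2P − Q = 0.804545, giving −½ ln(0.804545) = 0.108739.
1 − 2Q = 0.878182, giving −¼ ln(0.878182) = 0.032475.
d = 0.108739 + 0.032475 = 0.141214.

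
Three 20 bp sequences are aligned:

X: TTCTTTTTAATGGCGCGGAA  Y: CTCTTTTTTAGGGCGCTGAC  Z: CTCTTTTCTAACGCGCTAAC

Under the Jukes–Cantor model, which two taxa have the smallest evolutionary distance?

Y and Z

X–Y: 5/20 differ, p = 0.250, d = 0.304.
X–Z: 8/20 differ, p = 0.400, d = 0.572.
Y–Z: 4/20 differ, p = 0.200, d = 0.233.
The smallest distance is between Y and Z.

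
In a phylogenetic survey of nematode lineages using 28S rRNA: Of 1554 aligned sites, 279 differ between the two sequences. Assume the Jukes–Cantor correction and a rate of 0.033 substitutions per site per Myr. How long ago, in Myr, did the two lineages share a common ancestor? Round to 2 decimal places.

3.11

p = 279/1554 ≈ 0.179537.
d = −(3/4) ln(1 − 4p/3) = −0.75 ln(1 − 0.239383) = −0.75 ln(0.760617)
  = −0.75 × (-0.273625) = 0.205219 substitutions/site.
Under a molecular clock d = 2μt, so t = d/(2μ) = 0.205219 / (2 × 0.033) = 3.11 Myr.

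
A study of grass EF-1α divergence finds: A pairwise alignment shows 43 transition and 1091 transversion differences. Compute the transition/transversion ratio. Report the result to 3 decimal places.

R = 43/1091 = 0.039413… ≈ 0.039 (to 3 d.p.).

0.039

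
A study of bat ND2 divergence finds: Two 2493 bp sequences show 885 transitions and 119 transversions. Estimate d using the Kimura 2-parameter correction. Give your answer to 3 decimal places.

P = 885/2493 ≈ 0.354994 and Q = 119/2493 ≈ 0.047734.
Under the Kimura two-parameter model, d = −½ ln(1 − 2P − Q) − ¼ ln(1 − 2Q).
1 − 2P − Q = 0.242278, giving −½ ln(0.242278) = 0.708835.
1 − 2Q = 0.904532, giving −¼ ln(0.904532) = 0.025084.
d = 0.708835 + 0.025084 = 0.733919.

0.734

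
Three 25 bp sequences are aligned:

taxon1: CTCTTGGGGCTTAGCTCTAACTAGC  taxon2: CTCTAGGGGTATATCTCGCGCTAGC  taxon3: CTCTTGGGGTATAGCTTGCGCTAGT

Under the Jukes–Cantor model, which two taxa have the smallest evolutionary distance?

taxon1–taxon2: 7/25 differ, p = 0.280, d = 0.351.
taxon1–taxon3: 7/25 differ, p = 0.280, d = 0.351.
taxon2–taxon3: 4/25 differ, p = 0.160, d = 0.180.
The smallest distance is between taxon2 and taxon3.

taxon2 and taxon3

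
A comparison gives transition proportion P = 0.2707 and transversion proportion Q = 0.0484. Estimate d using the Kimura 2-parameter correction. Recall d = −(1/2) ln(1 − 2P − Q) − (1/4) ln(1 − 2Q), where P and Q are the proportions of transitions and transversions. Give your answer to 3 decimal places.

0.471

Under the Kimura two-parameter model, d = −½ ln(1 − 2P − Q) − ¼ ln(1 − 2Q).
1 − 2P − Q = 0.4102, giving −½ ln(0.4102) = 0.445555.
1 − 2Q = 0.9032, giving −¼ ln(0.9032) = 0.025453.
d = 0.445555 + 0.025453 = 0.471008.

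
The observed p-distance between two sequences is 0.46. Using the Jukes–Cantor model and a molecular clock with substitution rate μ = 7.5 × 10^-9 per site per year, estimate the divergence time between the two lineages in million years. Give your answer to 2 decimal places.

d = −(3/4) ln(1 − 4p/3) = −0.75 ln(1 − 0.613333) = −0.75 ln(0.386667)
  = −0.75 × (-0.950191) = 0.712643 substitutions/site.
Under a molecular clock d = 2μt, so t = d/(2μ) = 0.712643 / (2 × 7.5 × 10^-9) = 47.51 million years.

47.51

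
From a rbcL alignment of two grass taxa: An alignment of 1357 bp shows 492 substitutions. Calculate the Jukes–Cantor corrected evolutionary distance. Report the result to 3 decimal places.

p = 492/1357 ≈ 0.362564.
d = −(3/4) ln(1 − 4p/3) = −0.75 ln(1 − 0.483419) = −0.75 ln(0.516581)
  = −0.75 × (-0.660523) = 0.495392 substitutions/site.

0.495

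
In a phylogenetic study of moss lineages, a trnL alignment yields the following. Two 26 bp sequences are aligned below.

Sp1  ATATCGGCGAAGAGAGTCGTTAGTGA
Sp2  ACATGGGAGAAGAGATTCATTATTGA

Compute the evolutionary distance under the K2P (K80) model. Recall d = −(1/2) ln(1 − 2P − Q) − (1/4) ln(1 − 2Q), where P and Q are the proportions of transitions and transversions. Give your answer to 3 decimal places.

Of 26 sites, 2 differences are transitions and 4 are transversions, so P = 2/26 ≈ 0.076923 and Q = 4/26 ≈ 0.153846.
Under the Kimura two-parameter model, d = −½ ln(1 − 2P − Q) − ¼ ln(1 − 2Q).
1 − 2P − Q = 0.692308, giving −½ ln(0.692308) = 0.183862.
1 − 2Q = 0.692308, giving −¼ ln(0.692308) = 0.091931.
d = 0.183862 + 0.091931 = 0.275793.

0.276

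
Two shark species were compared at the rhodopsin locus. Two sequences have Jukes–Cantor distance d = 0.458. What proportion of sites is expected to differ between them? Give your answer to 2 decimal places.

p = (3/4)(1 − e^(−4d/3)) = 0.75 × (1 − e^(-0.610667)) = 0.75 × (1 − 0.542989) = 0.342758.

0.34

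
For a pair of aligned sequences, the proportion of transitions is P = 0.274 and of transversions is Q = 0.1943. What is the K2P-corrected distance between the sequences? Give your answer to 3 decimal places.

Under the Kimura two-parameter model, d = −½ ln(1 − 2P − Q) − ¼ ln(1 − 2Q).
1 − 2P − Q = 0.2577, giving −½ ln(0.2577) = 0.677980.
1 − 2Q = 0.6114, giving −¼ ln(0.6114) = 0.123001.
d = 0.677980 + 0.123001 = 0.800981.

0.801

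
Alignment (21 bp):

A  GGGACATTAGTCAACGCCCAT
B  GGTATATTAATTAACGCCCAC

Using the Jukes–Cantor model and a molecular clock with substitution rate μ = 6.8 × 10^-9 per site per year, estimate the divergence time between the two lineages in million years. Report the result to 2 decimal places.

The sequences differ at 5 of 21 sites (3, 5, 10, 12, 21), so p = 5/21 ≈ 0.238095.
d = −(3/4) ln(1 − 4p/3) = −0.75 ln(1 − 0.31746) = −0.75 ln(0.68254)
  = −0.75 × (-0.381934) = 0.286451 substitutions/site.
Under a molecular clock d = 2μt, so t = d/(2μ) = 0.286451 / (2 × 6.8 × 10^-9) = 21.06 million years.

21.06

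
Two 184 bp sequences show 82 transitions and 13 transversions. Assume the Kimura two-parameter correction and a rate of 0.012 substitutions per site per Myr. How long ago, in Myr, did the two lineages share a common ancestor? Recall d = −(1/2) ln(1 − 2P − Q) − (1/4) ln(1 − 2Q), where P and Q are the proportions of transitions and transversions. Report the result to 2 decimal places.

P = 82/184 ≈ 0.445652 and Q = 13/184 ≈ 0.070652.
Under the Kimura two-parameter model, d = −½ ln(1 − 2P − Q) − ¼ ln(1 − 2Q).
1 − 2P − Q = 0.038044, giving −½ ln(0.038044) = 1.634506.
1 − 2Q = 0.858696, giving −¼ ln(0.858696) = 0.038085.
d = 1.634506 + 0.038085 = 1.672591.
Under a molecular clock d = 2μt, so t = d/(2μ) = 1.672591 / (2 × 0.012) = 69.69 Myr.

69.69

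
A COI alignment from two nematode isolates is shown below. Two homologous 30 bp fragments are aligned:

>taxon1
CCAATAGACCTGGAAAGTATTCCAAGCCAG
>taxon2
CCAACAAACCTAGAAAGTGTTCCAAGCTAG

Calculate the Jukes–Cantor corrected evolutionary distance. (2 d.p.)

0.19

The sequences differ at 5 of 30 sites (5, 7, 12, 19, 28), so p = 5/30 ≈ 0.166667.
d = −(3/4) ln(1 − 4p/3) = −0.75 ln(1 − 0.222223) = −0.75 ln(0.777777)
  = −0.75 × (-0.251315) = 0.188486 substitutions/site.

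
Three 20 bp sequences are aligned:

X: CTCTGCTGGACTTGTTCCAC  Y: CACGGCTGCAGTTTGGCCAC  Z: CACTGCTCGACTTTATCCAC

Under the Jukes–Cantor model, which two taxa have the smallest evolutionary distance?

X–Y: 7/20 differ, p = 0.350, d = 0.471.
X–Z: 4/20 differ, p = 0.200, d = 0.233.
Y–Z: 6/20 differ, p = 0.300, d = 0.383.
The smallest distance is between X and Z.

X and Z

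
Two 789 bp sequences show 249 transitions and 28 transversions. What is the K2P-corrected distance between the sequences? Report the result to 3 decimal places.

0.568

P = 249/789 ≈ 0.315589 and Q = 28/789 ≈ 0.035488.
Under the Kimura two-parameter model, d = −½ ln(1 − 2P − Q) − ¼ ln(1 − 2Q).
1 − 2P − Q = 0.333334, giving −½ ln(0.333334) = 0.549305.
1 − 2Q = 0.929024, giving −¼ ln(0.929024) = 0.018405.
d = 0.549305 + 0.018405 = 0.567710.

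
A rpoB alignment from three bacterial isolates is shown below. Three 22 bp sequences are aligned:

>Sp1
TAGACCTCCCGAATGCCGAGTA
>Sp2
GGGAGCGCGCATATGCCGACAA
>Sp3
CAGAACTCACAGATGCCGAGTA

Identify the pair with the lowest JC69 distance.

Sp1 and Sp3

Sp1–Sp2: 9/22 differ, p = 0.409, d = 0.591.
Sp1–Sp3: 5/22 differ, p = 0.227, d = 0.271.
Sp2–Sp3: 8/22 differ, p = 0.364, d = 0.497.
The smallest distance is between Sp1 and Sp3.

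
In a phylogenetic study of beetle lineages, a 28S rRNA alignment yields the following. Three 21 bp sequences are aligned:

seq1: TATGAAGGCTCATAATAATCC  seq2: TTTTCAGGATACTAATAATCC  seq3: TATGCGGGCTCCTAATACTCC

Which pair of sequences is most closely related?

seq1 and seq3

seq1–seq2: 6/21 differ, p = 0.286, d = 0.360.
seq1–seq3: 4/21 differ, p = 0.190, d = 0.220.
seq2–seq3: 6/21 differ, p = 0.286, d = 0.360.
The smallest distance is between seq1 and seq3.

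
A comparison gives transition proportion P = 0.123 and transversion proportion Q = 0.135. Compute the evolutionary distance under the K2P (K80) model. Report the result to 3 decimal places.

0.319

Under the Kimura two-parameter model, d = −½ ln(1 − 2P − Q) − ¼ ln(1 − 2Q).
1 − 2P − Q = 0.619, giving −½ ln(0.619) = 0.239825.
1 − 2Q = 0.73, giving −¼ ln(0.73) = 0.078678.
d = 0.239825 + 0.078678 = 0.318503.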